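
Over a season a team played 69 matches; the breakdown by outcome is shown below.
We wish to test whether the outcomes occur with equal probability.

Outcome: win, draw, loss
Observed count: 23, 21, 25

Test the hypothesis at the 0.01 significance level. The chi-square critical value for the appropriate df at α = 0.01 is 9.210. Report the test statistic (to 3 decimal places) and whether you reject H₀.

Under H₀ each category has probability 1/3, so each expected count is 69/3 = 23.
win: (23 − 23)²/23 = 0/23 = 0.0000
draw: (21 − 23)²/23 = 4/23 = 0.1739
loss: (25 − 23)²/23 = 4/23 = 0.1739
Sum = 0.348
df = 2. Since 0.348 < 9.210, we do not reject H₀.

0.348; do not reject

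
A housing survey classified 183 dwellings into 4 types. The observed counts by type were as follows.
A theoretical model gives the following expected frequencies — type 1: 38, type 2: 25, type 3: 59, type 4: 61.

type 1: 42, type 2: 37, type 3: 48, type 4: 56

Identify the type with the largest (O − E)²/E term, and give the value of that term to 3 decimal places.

type 1: (42 − 38)²/38 = 16/38 = 0.4211
type 2: (37 − 25)²/25 = 144/25 = 5.7600
type 3: (48 − 59)²/59 = 121/59 = 2.0508
type 4: (56 − 61)²/61 = 25/61 = 0.4098
The largest term is for type 2: 5.760.

type 2, 5.760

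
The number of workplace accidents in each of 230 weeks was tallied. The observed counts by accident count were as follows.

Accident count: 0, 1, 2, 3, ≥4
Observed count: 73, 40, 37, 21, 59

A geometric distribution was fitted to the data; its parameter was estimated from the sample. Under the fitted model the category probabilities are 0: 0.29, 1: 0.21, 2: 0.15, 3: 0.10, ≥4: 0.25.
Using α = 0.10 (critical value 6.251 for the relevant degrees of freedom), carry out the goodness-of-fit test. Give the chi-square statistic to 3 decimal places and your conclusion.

Expected counts E_i = n·p_i: 230×0.29 = 66.7, 230×0.21 = 48.3, 230×0.15 = 34.5, 230×0.10 = 23, 230×0.25 = 57.5.
χ² = (73−66.7)²/66.7 + (40−48.3)²/48.3 + (37−34.5)²/34.5 + (21−23)²/23 + (59−57.5)²/57.5
   = 0.5951 + 1.4263 + 0.1812 + 0.1739 + 0.0391
Sum = 2.416
df = 3. Since 2.416 < 6.251, we do not reject H₀.

2.416; do not reject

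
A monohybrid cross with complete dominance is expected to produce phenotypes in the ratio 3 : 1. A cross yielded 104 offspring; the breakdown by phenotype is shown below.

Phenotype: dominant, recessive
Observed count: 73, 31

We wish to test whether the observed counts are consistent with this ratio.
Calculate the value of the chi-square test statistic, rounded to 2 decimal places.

1.28

Ratio total = 4. Expected counts: 104×3/4 = 78, 104×1/4 = 26.
χ² = (73−78)²/78 + (31−26)²/26
   = 0.321 + 0.962
Sum = 1.28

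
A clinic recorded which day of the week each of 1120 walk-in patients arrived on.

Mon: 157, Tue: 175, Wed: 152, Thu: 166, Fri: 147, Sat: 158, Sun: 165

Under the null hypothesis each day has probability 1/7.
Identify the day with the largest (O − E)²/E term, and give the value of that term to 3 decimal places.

Expected count for each of the 7 categories: 1120/7 = 160.
Mon: (157 − 160)²/160 = 9/160 = 0.0563
Tue: (175 − 160)²/160 = 225/160 = 1.4063
Wed: (152 − 160)²/160 = 64/160 = 0.4000
Thu: (166 − 160)²/160 = 36/160 = 0.2250
Fri: (147 − 160)²/160 = 169/160 = 1.0563
Sat: (158 − 160)²/160 = 4/160 = 0.0250
Sun: (165 − 160)²/160 = 25/160 = 0.1563
The largest term is for Tue: 1.406.

Tue, 1.406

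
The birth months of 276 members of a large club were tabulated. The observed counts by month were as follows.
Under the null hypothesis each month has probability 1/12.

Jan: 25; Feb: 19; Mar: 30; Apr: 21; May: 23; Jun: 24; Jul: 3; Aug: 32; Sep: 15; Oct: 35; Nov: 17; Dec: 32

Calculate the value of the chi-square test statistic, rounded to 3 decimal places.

Expected count for each of the 12 categories: 276/12 = 23.
cat         O        E   (O−E)²/E
Jan        25       23     0.1739
Feb        19       23     0.6957
Mar        30       23     2.1304
Apr        21       23     0.1739
May        23       23     0.0000
Jun        24       23     0.0435
Jul         3       23    17.3913
Aug        32       23     3.5217
Sep        15       23     2.7826
Oct        35       23     6.2609
Nov        17       23     1.5652
Dec        32       23     3.5217
Sum = 38.261

38.261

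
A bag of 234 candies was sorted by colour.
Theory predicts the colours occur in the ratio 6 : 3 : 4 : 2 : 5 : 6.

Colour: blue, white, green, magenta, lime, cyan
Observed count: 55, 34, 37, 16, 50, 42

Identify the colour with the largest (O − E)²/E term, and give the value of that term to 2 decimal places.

cyan, 2.67

Ratio total = 26. Expected counts: 234×6/26 = 54, 234×3/26 = 27, 234×4/26 = 36, 234×2/26 = 18, 234×5/26 = 45, 234×6/26 = 54.
χ² = (55−54)²/54 + (34−27)²/27 + (37−36)²/36 + (16−18)²/18 + (50−45)²/45 + (42−54)²/54
   = 0.019 + 1.815 + 0.028 + 0.222 + 0.556 + 2.667
The largest term is for cyan: 2.67.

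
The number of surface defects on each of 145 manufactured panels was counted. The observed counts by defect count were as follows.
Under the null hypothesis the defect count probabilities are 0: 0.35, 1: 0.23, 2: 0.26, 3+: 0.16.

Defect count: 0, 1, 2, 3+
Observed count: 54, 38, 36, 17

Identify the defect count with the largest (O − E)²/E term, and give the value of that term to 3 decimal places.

3+, 1.657

Expected counts E_i = n·p_i: 145×0.35 = 50.75, 145×0.23 = 33.35, 145×0.26 = 37.7, 145×0.16 = 23.2.
0: (54 − 50.75)²/50.75 = 10.5625/50.75 = 0.2081
1: (38 − 33.35)²/33.35 = 21.6225/33.35 = 0.6484
2: (36 − 37.7)²/37.7 = 2.89/37.7 = 0.0767
3+: (17 − 23.2)²/23.2 = 38.44/23.2 = 1.6569
The largest term is for 3+: 1.657.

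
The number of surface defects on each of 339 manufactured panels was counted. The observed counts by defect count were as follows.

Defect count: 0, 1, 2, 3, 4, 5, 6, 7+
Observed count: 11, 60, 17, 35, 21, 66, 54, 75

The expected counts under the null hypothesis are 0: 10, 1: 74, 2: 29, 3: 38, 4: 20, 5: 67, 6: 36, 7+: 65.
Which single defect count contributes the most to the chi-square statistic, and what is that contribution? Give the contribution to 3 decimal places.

6, 9.000

0: (11 − 10)²/10 = 1/10 = 0.1000
1: (60 − 74)²/74 = 196/74 = 2.6486
2: (17 − 29)²/29 = 144/29 = 4.9655
3: (35 − 38)²/38 = 9/38 = 0.2368
4: (21 − 20)²/20 = 1/20 = 0.0500
5: (66 − 67)²/67 = 1/67 = 0.0149
6: (54 − 36)²/36 = 324/36 = 9.0000
7+: (75 − 65)²/65 = 100/65 = 1.5385
The largest term is for 6: 9.000.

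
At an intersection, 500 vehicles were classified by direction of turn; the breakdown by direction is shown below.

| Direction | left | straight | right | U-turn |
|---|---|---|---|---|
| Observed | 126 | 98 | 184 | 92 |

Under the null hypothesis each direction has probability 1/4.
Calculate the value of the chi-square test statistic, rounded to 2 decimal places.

42.40

Expected count for each of the 4 categories: 500/4 = 125.
χ² = (126−125)²/125 + (98−125)²/125 + (184−125)²/125 + (92−125)²/125
   = 0.008 + 5.832 + 27.848 + 8.712
Sum = 42.40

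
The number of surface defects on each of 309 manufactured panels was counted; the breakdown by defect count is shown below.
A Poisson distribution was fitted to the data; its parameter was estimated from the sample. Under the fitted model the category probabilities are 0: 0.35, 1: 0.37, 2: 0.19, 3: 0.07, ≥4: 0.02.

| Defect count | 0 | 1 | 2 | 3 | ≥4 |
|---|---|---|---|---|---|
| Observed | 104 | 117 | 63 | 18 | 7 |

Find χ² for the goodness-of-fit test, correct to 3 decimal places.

Expected counts E_i = n·p_i: 309×0.35 = 108.15, 309×0.37 = 114.33, 309×0.19 = 58.71, 309×0.07 = 21.63, 309×0.02 = 6.18.
χ² = (104−108.15)²/108.15 + (117−114.33)²/114.33 + (63−58.71)²/58.71 + (18−21.63)²/21.63 + (7−6.18)²/6.18
   = 0.1592 + 0.0624 + 0.3135 + 0.6092 + 0.1088
Sum = 1.253

1.253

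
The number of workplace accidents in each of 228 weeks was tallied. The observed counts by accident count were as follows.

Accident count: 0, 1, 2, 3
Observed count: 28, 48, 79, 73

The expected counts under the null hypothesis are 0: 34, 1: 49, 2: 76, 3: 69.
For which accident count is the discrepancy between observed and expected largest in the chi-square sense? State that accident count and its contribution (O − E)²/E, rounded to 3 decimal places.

χ² = (28−34)²/34 + (48−49)²/49 + (79−76)²/76 + (73−69)²/69
   = 1.0588 + 0.0204 + 0.1184 + 0.2319
The largest term is for 0: 1.059.

0, 1.059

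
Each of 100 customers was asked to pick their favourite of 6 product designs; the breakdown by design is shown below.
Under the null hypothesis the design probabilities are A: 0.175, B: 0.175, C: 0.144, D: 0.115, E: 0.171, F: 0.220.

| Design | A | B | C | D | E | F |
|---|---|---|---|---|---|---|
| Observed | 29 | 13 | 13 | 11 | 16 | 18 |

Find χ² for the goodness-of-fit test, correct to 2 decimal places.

9.67

Expected counts E_i = n·p_i: 100×0.175 = 17.5, 100×0.175 = 17.5, 100×0.144 = 14.4, 100×0.115 = 11.5, 100×0.171 = 17.1, 100×0.220 = 22.
cat         O        E   (O−E)²/E
A          29     17.5      7.557
B          13     17.5      1.157
C          13     14.4      0.136
D          11     11.5      0.022
E          16     17.1      0.071
F          18       22      0.727
Sum = 9.67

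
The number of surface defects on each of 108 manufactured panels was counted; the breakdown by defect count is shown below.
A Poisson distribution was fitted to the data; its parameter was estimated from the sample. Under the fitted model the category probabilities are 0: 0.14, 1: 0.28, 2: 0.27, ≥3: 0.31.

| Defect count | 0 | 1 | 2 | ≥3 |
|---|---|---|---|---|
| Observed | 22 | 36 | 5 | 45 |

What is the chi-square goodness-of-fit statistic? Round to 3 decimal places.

28.209

Expected counts E_i = n·p_i: 108×0.14 = 15.12, 108×0.28 = 30.24, 108×0.27 = 29.16, 108×0.31 = 33.48.
cat         O        E   (O−E)²/E
0          22    15.12     3.1306
1          36    30.24     1.0971
2           5    29.16    20.0173
≥3         45    33.48     3.9639
Sum = 28.209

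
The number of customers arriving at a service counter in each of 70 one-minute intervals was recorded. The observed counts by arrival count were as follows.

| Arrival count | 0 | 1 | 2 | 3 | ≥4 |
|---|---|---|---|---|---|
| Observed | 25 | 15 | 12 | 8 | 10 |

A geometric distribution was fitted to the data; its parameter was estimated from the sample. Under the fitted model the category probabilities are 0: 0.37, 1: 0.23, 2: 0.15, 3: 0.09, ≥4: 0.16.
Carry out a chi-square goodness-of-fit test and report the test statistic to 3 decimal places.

Expected counts E_i = n·p_i: 70×0.37 = 25.9, 70×0.23 = 16.1, 70×0.15 = 10.5, 70×0.09 = 6.3, 70×0.16 = 11.2.
χ² = (25−25.9)²/25.9 + (15−16.1)²/16.1 + (12−10.5)²/10.5 + (8−6.3)²/6.3 + (10−11.2)²/11.2
   = 0.0313 + 0.0752 + 0.2143 + 0.4587 + 0.1286
Sum = 0.908

0.908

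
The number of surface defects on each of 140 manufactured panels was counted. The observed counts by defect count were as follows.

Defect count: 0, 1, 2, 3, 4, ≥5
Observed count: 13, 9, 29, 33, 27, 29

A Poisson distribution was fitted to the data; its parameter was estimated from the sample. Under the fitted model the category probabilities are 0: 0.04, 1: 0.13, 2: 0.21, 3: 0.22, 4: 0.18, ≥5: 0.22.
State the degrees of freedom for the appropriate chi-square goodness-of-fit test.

There are k = 6 categories and 1 parameter estimated from the data, so df = 6 − 1 − 1 = 4.

4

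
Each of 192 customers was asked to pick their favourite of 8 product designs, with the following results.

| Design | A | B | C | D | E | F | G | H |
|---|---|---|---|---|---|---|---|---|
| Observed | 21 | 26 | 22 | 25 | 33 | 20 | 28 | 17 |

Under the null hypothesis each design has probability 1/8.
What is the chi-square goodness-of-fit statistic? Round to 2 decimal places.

7.50

Expected count for each of the 8 categories: 192/8 = 24.
A: (21 − 24)²/24 = 9/24 = 0.375
B: (26 − 24)²/24 = 4/24 = 0.167
C: (22 − 24)²/24 = 4/24 = 0.167
D: (25 − 24)²/24 = 1/24 = 0.042
E: (33 − 24)²/24 = 81/24 = 3.375
F: (20 − 24)²/24 = 16/24 = 0.667
G: (28 − 24)²/24 = 16/24 = 0.667
H: (17 − 24)²/24 = 49/24 = 2.042
Sum = 7.50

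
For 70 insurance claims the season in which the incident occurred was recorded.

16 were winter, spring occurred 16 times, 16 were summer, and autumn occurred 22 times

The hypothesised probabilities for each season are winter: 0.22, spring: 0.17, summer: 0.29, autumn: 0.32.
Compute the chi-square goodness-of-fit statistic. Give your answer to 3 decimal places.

Expected counts E_i = n·p_i: 70×0.22 = 15.4, 70×0.17 = 11.9, 70×0.29 = 20.3, 70×0.32 = 22.4.
cat         O        E   (O−E)²/E
winter     16     15.4     0.0234
spring     16     11.9     1.4126
summer     16     20.3     0.9108
autumn     22     22.4     0.0071
Sum = 2.354

2.354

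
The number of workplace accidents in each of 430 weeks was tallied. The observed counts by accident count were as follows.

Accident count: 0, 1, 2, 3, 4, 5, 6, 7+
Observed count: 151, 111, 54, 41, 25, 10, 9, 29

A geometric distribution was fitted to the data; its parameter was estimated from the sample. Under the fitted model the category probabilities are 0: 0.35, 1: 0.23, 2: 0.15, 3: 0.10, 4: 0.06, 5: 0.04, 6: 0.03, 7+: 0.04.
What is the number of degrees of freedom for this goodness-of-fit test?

There are k = 8 categories and 1 parameter estimated from the data, so df = 8 − 1 − 1 = 6.

6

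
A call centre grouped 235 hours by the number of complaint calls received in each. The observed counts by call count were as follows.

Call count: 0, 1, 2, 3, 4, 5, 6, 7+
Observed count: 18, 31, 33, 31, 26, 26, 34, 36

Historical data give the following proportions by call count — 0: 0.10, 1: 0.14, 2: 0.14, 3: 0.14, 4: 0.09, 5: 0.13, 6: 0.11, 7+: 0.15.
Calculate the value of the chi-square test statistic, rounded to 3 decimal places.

5.882

Expected counts E_i = n·p_i: 235×0.10 = 23.5, 235×0.14 = 32.9, 235×0.14 = 32.9, 235×0.14 = 32.9, 235×0.09 = 21.15, 235×0.13 = 30.55, 235×0.11 = 25.85, 235×0.15 = 35.25.
0: (18 − 23.5)²/23.5 = 30.25/23.5 = 1.2872
1: (31 − 32.9)²/32.9 = 3.61/32.9 = 0.1097
2: (33 − 32.9)²/32.9 = 0.01/32.9 = 0.0003
3: (31 − 32.9)²/32.9 = 3.61/32.9 = 0.1097
4: (26 − 21.15)²/21.15 = 23.5225/21.15 = 1.1122
5: (26 − 30.55)²/30.55 = 20.7025/30.55 = 0.6777
6: (34 − 25.85)²/25.85 = 66.4225/25.85 = 2.5695
7+: (36 − 35.25)²/35.25 = 0.5625/35.25 = 0.0160
Sum = 5.882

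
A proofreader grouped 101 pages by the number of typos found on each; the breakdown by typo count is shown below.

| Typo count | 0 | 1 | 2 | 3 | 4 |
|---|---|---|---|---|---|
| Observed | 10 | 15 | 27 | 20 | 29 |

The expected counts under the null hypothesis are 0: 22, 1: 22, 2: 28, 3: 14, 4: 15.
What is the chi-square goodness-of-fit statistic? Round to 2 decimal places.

χ² = (10−22)²/22 + (15−22)²/22 + (27−28)²/28 + (20−14)²/14 + (29−15)²/15
   = 6.545 + 2.227 + 0.036 + 2.571 + 13.067
Sum = 24.45

24.45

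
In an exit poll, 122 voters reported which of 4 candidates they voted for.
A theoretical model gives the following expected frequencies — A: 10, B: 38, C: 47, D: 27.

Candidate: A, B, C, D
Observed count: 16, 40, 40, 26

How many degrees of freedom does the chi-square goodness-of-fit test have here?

There are k = 4 categories and no parameters were estimated from the data, so df = 4 − 1 = 3.

3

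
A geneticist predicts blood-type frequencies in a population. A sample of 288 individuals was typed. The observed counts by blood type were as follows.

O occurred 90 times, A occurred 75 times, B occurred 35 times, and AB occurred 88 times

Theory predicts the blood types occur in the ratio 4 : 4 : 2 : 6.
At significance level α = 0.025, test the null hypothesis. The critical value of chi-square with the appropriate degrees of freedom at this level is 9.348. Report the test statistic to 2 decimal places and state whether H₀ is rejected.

8.36; do not reject

Ratio total = 16. Expected counts: 288×4/16 = 72, 288×4/16 = 72, 288×2/16 = 36, 288×6/16 = 108.
O: (90 − 72)²/72 = 324/72 = 4.500
A: (75 − 72)²/72 = 9/72 = 0.125
B: (35 − 36)²/36 = 1/36 = 0.028
AB: (88 − 108)²/108 = 400/108 = 3.704
Sum = 8.36
df = 3. Since 8.36 < 9.348, we do not reject H₀.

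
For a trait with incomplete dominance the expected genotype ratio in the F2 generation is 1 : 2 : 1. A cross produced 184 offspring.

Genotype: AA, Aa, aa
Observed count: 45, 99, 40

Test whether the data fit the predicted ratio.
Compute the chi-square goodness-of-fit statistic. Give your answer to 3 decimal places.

1.337

Ratio total = 4. Expected counts: 184×1/4 = 46, 184×2/4 = 92, 184×1/4 = 46.
χ² = (45−46)²/46 + (99−92)²/92 + (40−46)²/46
   = 0.0217 + 0.5326 + 0.7826
Sum = 1.337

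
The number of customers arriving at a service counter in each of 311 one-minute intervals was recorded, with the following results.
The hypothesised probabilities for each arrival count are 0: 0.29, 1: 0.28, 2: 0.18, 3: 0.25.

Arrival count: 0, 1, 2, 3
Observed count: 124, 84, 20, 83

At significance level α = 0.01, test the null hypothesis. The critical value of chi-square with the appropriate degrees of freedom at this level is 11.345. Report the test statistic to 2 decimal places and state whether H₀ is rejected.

Expected counts E_i = n·p_i: 311×0.29 = 90.19, 311×0.28 = 87.08, 311×0.18 = 55.98, 311×0.25 = 77.75.
χ² = (124−90.19)²/90.19 + (84−87.08)²/87.08 + (20−55.98)²/55.98 + (83−77.75)²/77.75
   = 12.675 + 0.109 + 23.125 + 0.355
Sum = 36.26
df = 3. Since 36.26 > 11.345, we reject H₀.

36.26; reject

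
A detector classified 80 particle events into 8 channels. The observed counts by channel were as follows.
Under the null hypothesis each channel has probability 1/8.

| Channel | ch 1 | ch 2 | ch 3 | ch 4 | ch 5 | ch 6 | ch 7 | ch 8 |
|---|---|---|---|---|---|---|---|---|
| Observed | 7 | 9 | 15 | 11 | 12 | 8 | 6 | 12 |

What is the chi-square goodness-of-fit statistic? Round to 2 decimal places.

Expected count for each of the 8 categories: 80/8 = 10.
χ² = (7−10)²/10 + (9−10)²/10 + (15−10)²/10 + (11−10)²/10 + (12−10)²/10 + (8−10)²/10 + (6−10)²/10 + (12−10)²/10
   = 0.900 + 0.100 + 2.500 + 0.100 + 0.400 + 0.400 + 1.600 + 0.400
Sum = 6.40

6.40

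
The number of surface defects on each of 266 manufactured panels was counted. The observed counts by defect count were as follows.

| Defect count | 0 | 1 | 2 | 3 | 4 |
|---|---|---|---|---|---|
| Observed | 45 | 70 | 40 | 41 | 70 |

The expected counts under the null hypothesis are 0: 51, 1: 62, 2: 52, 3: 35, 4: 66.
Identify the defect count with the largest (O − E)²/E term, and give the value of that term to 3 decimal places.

0: (45 − 51)²/51 = 36/51 = 0.7059
1: (70 − 62)²/62 = 64/62 = 1.0323
2: (40 − 52)²/52 = 144/52 = 2.7692
3: (41 − 35)²/35 = 36/35 = 1.0286
4: (70 − 66)²/66 = 16/66 = 0.2424
The largest term is for 2: 2.769.

2, 2.769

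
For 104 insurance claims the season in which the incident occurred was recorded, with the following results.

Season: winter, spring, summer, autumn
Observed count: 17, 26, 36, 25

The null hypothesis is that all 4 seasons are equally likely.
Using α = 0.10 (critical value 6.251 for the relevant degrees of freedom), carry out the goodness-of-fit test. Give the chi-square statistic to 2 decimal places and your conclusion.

Expected count for each of the 4 categories: 104/4 = 26.
χ² = (17−26)²/26 + (26−26)²/26 + (36−26)²/26 + (25−26)²/26
   = 3.115 + 0.000 + 3.846 + 0.038
Sum = 7.00
df = 3. Since 7.00 > 6.251, we reject H₀.

7.00; reject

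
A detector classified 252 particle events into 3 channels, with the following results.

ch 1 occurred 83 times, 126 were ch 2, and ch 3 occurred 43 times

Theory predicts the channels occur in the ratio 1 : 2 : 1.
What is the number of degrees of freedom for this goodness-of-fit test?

2

There are k = 3 categories and no parameters were estimated from the data, so df = 3 − 1 = 2.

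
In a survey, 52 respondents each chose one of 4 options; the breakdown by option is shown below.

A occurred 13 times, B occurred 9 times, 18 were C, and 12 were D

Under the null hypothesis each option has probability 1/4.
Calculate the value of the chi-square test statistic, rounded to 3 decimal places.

3.231

Under H₀ each category has probability 1/4, so each expected count is 52/4 = 13.
χ² = (13−13)²/13 + (9−13)²/13 + (18−13)²/13 + (12−13)²/13
   = 0.0000 + 1.2308 + 1.9231 + 0.0769
Sum = 3.231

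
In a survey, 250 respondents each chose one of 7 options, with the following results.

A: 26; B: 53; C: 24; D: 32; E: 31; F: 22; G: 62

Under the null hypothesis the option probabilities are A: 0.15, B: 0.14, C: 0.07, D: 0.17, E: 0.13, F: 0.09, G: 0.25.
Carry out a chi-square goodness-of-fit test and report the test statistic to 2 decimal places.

Expected counts E_i = n·p_i: 250×0.15 = 37.5, 250×0.14 = 35, 250×0.07 = 17.5, 250×0.17 = 42.5, 250×0.13 = 32.5, 250×0.09 = 22.5, 250×0.25 = 62.5.
cat         O        E   (O−E)²/E
A          26     37.5      3.527
B          53       35      9.257
C          24     17.5      2.414
D          32     42.5      2.594
E          31     32.5      0.069
F          22     22.5      0.011
G          62     62.5      0.004
Sum = 17.88

17.88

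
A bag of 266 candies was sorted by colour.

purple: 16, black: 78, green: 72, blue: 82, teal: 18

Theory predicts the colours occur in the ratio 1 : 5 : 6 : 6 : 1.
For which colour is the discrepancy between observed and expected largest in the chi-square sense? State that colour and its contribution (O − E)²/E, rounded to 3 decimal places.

Ratio total = 19. Expected counts: 266×1/19 = 14, 266×5/19 = 70, 266×6/19 = 84, 266×6/19 = 84, 266×1/19 = 14.
purple: (16 − 14)²/14 = 4/14 = 0.2857
black: (78 − 70)²/70 = 64/70 = 0.9143
green: (72 − 84)²/84 = 144/84 = 1.7143
blue: (82 − 84)²/84 = 4/84 = 0.0476
teal: (18 − 14)²/14 = 16/14 = 1.1429
The largest term is for green: 1.714.

green, 1.714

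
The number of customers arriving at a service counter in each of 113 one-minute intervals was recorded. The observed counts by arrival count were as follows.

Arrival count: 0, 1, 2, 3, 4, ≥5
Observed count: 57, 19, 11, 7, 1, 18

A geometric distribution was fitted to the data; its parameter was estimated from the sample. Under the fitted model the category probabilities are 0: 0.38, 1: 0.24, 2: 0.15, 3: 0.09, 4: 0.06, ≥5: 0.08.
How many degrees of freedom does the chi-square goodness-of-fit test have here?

There are k = 6 categories and 1 parameter estimated from the data, so df = 6 − 1 − 1 = 4.

4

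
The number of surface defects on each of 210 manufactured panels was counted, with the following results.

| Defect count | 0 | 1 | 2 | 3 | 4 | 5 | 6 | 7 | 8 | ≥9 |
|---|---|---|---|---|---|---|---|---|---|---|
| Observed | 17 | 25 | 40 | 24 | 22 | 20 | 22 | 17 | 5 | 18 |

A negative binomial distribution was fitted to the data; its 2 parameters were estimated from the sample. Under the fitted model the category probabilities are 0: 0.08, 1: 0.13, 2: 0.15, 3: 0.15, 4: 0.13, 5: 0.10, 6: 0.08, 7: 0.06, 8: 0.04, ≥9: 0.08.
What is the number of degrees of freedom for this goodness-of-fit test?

7

There are k = 10 categories and 2 parameters estimated from the data, so df = 10 − 1 − 2 = 7.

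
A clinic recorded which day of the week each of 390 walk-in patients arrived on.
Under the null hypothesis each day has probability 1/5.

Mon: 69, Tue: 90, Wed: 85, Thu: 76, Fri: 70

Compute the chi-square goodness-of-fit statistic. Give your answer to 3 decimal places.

4.385

Expected count for each of the 5 categories: 390/5 = 78.
Mon: (69 − 78)²/78 = 81/78 = 1.0385
Tue: (90 − 78)²/78 = 144/78 = 1.8462
Wed: (85 − 78)²/78 = 49/78 = 0.6282
Thu: (76 − 78)²/78 = 4/78 = 0.0513
Fri: (70 − 78)²/78 = 64/78 = 0.8205
Sum = 4.385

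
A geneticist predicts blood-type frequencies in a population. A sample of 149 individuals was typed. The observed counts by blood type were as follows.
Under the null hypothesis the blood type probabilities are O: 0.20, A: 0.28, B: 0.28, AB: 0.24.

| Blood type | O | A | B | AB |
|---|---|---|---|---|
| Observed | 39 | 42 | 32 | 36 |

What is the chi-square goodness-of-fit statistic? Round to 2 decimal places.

5.11

Expected counts E_i = n·p_i: 149×0.20 = 29.8, 149×0.28 = 41.72, 149×0.28 = 41.72, 149×0.24 = 35.76.
cat         O        E   (O−E)²/E
O          39     29.8      2.840
A          42    41.72      0.002
B          32    41.72      2.265
AB         36    35.76      0.002
Sum = 5.11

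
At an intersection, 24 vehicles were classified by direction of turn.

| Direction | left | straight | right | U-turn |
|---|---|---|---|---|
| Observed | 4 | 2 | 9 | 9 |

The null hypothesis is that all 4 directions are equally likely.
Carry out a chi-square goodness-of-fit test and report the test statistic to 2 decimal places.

Expected count for each of the 4 categories: 24/4 = 6.
cat           O        E   (O−E)²/E
left          4        6      0.667
straight      2        6      2.667
right         9        6      1.500
U-turn        9        6      1.500
Sum = 6.33

6.33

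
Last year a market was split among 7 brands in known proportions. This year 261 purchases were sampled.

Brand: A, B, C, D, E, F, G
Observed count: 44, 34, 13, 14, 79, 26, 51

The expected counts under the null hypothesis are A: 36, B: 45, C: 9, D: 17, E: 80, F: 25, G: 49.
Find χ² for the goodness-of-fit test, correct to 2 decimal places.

6.91

cat         O        E   (O−E)²/E
A          44       36      1.778
B          34       45      2.689
C          13        9      1.778
D          14       17      0.529
E          79       80      0.013
F          26       25      0.040
G          51       49      0.082
Sum = 6.91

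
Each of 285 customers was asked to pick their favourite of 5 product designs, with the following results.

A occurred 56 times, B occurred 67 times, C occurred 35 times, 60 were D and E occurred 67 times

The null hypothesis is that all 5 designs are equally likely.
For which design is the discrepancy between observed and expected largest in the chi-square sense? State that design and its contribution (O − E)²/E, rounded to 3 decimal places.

C, 8.491

Expected count for each of the 5 categories: 285/5 = 57.
cat         O        E   (O−E)²/E
A          56       57     0.0175
B          67       57     1.7544
C          35       57     8.4912
D          60       57     0.1579
E          67       57     1.7544
The largest term is for C: 8.491.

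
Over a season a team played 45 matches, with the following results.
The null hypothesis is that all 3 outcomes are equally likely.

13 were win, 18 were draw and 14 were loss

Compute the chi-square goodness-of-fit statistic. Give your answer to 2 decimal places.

0.93

Expected count for each of the 3 categories: 45/3 = 15.
win: (13 − 15)²/15 = 4/15 = 0.267
draw: (18 − 15)²/15 = 9/15 = 0.600
loss: (14 − 15)²/15 = 1/15 = 0.067
Sum = 0.93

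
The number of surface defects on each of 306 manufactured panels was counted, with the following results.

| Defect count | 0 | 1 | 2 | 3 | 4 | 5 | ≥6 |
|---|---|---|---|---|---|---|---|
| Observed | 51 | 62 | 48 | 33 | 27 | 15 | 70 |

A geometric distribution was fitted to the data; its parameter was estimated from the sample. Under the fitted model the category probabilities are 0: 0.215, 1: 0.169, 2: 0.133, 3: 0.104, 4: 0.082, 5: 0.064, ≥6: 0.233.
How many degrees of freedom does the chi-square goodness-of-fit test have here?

There are k = 7 categories and 1 parameter estimated from the data, so df = 7 − 1 − 1 = 5.

5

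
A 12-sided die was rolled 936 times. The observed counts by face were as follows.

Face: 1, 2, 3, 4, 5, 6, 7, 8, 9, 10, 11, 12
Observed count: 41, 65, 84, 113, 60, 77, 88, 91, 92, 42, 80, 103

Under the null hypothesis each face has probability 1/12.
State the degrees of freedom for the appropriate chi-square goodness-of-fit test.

There are k = 12 categories and no parameters were estimated from the data, so df = 12 − 1 = 11.

11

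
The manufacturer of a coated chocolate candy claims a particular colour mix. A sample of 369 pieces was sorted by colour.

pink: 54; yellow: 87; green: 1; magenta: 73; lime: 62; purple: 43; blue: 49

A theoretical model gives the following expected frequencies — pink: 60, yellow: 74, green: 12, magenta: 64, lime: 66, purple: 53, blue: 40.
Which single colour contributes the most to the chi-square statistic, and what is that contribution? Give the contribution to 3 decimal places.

χ² = (54−60)²/60 + (87−74)²/74 + (1−12)²/12 + (73−64)²/64 + (62−66)²/66 + (43−53)²/53 + (49−40)²/40
   = 0.6000 + 2.2838 + 10.0833 + 1.2656 + 0.2424 + 1.8868 + 2.0250
The largest term is for green: 10.083.

green, 10.083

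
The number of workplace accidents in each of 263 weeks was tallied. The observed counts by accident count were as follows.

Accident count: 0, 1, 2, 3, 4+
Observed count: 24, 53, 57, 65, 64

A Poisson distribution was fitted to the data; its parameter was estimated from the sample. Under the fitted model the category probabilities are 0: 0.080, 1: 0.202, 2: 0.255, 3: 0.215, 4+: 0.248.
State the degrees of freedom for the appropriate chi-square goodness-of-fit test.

3

There are k = 5 categories and 1 parameter estimated from the data, so df = 5 − 1 − 1 = 3.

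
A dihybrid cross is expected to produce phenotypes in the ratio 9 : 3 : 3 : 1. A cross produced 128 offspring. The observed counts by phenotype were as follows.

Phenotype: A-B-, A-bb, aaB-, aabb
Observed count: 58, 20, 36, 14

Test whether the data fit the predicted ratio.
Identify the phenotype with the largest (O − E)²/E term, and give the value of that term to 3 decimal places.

aaB-, 6.000

Ratio total = 16. Expected counts: 128×9/16 = 72, 128×3/16 = 24, 128×3/16 = 24, 128×1/16 = 8.
χ² = (58−72)²/72 + (20−24)²/24 + (36−24)²/24 + (14−8)²/8
   = 2.7222 + 0.6667 + 6.0000 + 4.5000
The largest term is for aaB-: 6.000.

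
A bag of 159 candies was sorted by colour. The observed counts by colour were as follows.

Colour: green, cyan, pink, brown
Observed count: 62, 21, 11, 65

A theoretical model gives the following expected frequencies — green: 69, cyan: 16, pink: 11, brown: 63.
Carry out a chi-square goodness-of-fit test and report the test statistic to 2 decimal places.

χ² = (62−69)²/69 + (21−16)²/16 + (11−11)²/11 + (65−63)²/63
   = 0.710 + 1.563 + 0.000 + 0.063
Sum = 2.34

2.34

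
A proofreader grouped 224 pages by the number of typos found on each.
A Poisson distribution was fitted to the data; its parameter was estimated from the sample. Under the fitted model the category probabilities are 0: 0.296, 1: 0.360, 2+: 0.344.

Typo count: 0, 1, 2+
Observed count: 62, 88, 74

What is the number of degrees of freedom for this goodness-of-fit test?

There are k = 3 categories and 1 parameter estimated from the data, so df = 3 − 1 − 1 = 1.

1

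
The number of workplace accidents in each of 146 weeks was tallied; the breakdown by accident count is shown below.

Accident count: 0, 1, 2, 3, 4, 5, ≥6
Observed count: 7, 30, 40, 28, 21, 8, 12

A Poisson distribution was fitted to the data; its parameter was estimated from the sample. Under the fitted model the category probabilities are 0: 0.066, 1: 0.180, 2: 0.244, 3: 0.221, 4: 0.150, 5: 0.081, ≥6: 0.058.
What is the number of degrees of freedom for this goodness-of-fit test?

5

There are k = 7 categories and 1 parameter estimated from the data, so df = 7 − 1 − 1 = 5.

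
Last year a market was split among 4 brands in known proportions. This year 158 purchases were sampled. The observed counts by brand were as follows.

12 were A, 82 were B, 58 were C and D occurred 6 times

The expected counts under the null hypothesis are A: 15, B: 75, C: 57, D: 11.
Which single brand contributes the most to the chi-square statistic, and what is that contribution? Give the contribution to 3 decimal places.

D, 2.273

χ² = (12−15)²/15 + (82−75)²/75 + (58−57)²/57 + (6−11)²/11
   = 0.6000 + 0.6533 + 0.0175 + 2.2727
The largest term is for D: 2.273.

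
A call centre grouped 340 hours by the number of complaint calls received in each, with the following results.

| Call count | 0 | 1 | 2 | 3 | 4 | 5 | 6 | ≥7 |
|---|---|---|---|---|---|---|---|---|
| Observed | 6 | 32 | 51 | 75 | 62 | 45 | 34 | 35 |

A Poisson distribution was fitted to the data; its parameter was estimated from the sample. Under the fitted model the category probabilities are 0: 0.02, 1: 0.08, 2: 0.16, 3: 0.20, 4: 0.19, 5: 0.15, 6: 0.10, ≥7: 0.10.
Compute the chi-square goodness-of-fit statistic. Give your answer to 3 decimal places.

2.714

Expected counts E_i = n·p_i: 340×0.02 = 6.8, 340×0.08 = 27.2, 340×0.16 = 54.4, 340×0.20 = 68, 340×0.19 = 64.6, 340×0.15 = 51, 340×0.10 = 34, 340×0.10 = 34.
cat         O        E   (O−E)²/E
0           6      6.8     0.0941
1          32     27.2     0.8471
2          51     54.4     0.2125
3          75       68     0.7206
4          62     64.6     0.1046
5          45       51     0.7059
6          34       34     0.0000
≥7         35       34     0.0294
Sum = 2.714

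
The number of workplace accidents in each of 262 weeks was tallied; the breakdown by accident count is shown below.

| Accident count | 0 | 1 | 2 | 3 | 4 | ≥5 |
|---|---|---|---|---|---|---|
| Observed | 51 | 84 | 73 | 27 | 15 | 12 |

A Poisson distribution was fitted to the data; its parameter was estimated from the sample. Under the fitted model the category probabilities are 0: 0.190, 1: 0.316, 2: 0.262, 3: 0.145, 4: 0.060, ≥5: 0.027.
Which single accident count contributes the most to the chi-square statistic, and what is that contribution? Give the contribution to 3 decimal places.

≥5, 3.430

Expected counts E_i = n·p_i: 262×0.190 = 49.78, 262×0.316 = 82.792, 262×0.262 = 68.644, 262×0.145 = 37.99, 262×0.060 = 15.72, 262×0.027 = 7.074.
0: (51 − 49.78)²/49.78 = 1.4884/49.78 = 0.0299
1: (84 − 82.792)²/82.792 = 1.459264/82.792 = 0.0176
2: (73 − 68.644)²/68.644 = 18.974736/68.644 = 0.2764
3: (27 − 37.99)²/37.99 = 120.7801/37.99 = 3.1793
4: (15 − 15.72)²/15.72 = 0.5184/15.72 = 0.0330
≥5: (12 − 7.074)²/7.074 = 24.265476/7.074 = 3.4302
The largest term is for ≥5: 3.430.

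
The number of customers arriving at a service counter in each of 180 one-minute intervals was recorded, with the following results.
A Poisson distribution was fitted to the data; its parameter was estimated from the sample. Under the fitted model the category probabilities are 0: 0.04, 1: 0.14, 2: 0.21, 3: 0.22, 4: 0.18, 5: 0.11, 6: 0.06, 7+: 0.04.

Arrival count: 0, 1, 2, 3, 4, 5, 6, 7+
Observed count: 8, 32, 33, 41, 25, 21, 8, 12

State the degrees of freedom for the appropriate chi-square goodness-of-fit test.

There are k = 8 categories and 1 parameter estimated from the data, so df = 8 − 1 − 1 = 6.

6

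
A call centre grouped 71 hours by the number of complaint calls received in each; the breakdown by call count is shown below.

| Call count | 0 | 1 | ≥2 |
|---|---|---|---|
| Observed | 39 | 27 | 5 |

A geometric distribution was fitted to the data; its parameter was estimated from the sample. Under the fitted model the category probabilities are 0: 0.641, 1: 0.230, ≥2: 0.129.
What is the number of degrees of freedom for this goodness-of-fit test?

1

There are k = 3 categories and 1 parameter estimated from the data, so df = 3 − 1 − 1 = 1.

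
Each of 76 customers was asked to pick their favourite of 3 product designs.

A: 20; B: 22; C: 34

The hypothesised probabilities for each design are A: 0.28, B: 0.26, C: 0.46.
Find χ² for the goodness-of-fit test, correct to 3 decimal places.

0.357

Expected counts E_i = n·p_i: 76×0.28 = 21.28, 76×0.26 = 19.76, 76×0.46 = 34.96.
cat         O        E   (O−E)²/E
A          20    21.28     0.0770
B          22    19.76     0.2539
C          34    34.96     0.0264
Sum = 0.357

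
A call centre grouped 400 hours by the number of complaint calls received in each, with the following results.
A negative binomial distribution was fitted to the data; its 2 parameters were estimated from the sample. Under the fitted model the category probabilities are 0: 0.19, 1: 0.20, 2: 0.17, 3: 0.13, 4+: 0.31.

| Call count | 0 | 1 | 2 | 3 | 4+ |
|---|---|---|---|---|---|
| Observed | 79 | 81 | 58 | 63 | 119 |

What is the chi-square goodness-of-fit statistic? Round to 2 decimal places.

Expected counts E_i = n·p_i: 400×0.19 = 76, 400×0.20 = 80, 400×0.17 = 68, 400×0.13 = 52, 400×0.31 = 124.
χ² = (79−76)²/76 + (81−80)²/80 + (58−68)²/68 + (63−52)²/52 + (119−124)²/124
   = 0.118 + 0.013 + 1.471 + 2.327 + 0.202
Sum = 4.13

4.13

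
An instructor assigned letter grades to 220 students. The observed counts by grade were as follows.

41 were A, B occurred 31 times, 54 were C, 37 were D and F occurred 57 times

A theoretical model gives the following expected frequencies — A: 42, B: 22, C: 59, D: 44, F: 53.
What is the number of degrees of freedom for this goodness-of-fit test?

4

There are k = 5 categories and no parameters were estimated from the data, so df = 5 − 1 = 4.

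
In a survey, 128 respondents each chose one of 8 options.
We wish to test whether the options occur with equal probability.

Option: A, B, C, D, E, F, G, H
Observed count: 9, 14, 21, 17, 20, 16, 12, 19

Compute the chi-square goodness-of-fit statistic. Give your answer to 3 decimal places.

7.500

Under H₀ each category has probability 1/8, so each expected count is 128/8 = 16.
χ² = (9−16)²/16 + (14−16)²/16 + (21−16)²/16 + (17−16)²/16 + (20−16)²/16 + (16−16)²/16 + (12−16)²/16 + (19−16)²/16
   = 3.0625 + 0.2500 + 1.5625 + 0.0625 + 1.0000 + 0.0000 + 1.0000 + 0.5625
Sum = 7.500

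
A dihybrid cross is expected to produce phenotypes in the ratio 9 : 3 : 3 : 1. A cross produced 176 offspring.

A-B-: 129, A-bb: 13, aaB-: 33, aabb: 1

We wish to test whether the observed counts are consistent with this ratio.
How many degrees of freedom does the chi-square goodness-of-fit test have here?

3

There are k = 4 categories and no parameters were estimated from the data, so df = 4 − 1 = 3.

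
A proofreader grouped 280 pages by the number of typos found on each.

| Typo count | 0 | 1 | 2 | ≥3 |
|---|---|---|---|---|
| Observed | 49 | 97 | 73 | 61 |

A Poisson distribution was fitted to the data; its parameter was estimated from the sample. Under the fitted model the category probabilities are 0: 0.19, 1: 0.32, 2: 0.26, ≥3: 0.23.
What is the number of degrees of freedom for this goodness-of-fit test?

2

There are k = 4 categories and 1 parameter estimated from the data, so df = 4 − 1 − 1 = 2.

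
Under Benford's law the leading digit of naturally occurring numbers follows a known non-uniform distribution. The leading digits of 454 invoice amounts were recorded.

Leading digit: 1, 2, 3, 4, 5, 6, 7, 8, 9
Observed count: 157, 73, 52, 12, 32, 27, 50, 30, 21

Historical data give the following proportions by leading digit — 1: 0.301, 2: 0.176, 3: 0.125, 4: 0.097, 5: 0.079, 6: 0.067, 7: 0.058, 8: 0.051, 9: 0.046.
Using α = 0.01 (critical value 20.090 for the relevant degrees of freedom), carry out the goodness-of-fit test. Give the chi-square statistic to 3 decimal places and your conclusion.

51.430; reject

Expected counts E_i = n·p_i: 454×0.301 = 136.654, 454×0.176 = 79.904, 454×0.125 = 56.75, 454×0.097 = 44.038, 454×0.079 = 35.866, 454×0.067 = 30.418, 454×0.058 = 26.332, 454×0.051 = 23.154, 454×0.046 = 20.884.
cat         O        E   (O−E)²/E
1         157  136.654     3.0293
2          73   79.904     0.5965
3          52    56.75     0.3976
4          12   44.038    23.3079
5          32   35.866     0.4167
6          27   30.418     0.3841
7          50   26.332    21.2735
8          30   23.154     2.0242
9          21   20.884     0.0006
Sum = 51.430
df = 8. Since 51.430 > 20.090, we reject H₀.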